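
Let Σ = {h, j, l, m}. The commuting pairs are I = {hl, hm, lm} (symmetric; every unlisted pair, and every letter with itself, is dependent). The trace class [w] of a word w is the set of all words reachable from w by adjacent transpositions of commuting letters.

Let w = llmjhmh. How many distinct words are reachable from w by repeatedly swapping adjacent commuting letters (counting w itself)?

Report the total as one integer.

9

#0=l has no predecessor
#1=l depends on [0:l]
#2=m has no predecessor
#3=j depends on [1:l, 2:m]
#4=h depends on [3:j]
#5=m depends on [3:j]
#6=h depends on [4:h]
sources: [0:l, 2:m]
N(rest) = Σ N(rest − s) over sources s of rest; N(one piece) = 1:
  size 1 → [5]=1  [6]=1
  size 2 → [4,6]=1  [5,6]=2
  size 3 → [4,5,6]=3
  size 4 → [3,4,5,6]=3
  size 5 → [1,3,4,5,6]=3  [2,3,4,5,6]=3
  first=0(l) contributes 6
  first=2(m) contributes 3
|[w]| = 9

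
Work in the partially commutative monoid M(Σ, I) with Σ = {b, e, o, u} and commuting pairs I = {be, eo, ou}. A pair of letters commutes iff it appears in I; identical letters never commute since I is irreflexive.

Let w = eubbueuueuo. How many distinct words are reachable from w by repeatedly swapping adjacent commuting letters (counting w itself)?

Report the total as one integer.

7

drop 0:e onto floor
drop 1:u onto {0:e}
drop 2:b onto {1:u}
drop 3:b onto {2:b}
drop 4:u onto {3:b}
drop 5:e onto {4:u}
drop 6:u onto {5:e}
drop 7:u onto {6:u}
drop 8:e onto {7:u}
drop 9:u onto {8:e}
drop 10:o onto {3:b}
ground layer = {0:e}
drop-orders for the pieces not yet dropped (sum over which currently-grounded one goes next):
  1 to go: {9} 1  {10} 1
  2 to go: {8,9} 1  {9,10} 2
  3 to go: {7,8,9} 1  {8,9,10} 3
  4 to go: {6,7,8,9} 1  {7,8,9,10} 4
  5 to go: {5,6,7,8,9} 1  {6,7,8,9,10} 5
  6 to go: {4,5,6,7,8,9} 1  {5,6,7,8,9,10} 6
  7 to go: {4,5,6,7,8,9,10} 7
  8 to go: {3,4,5,6,7,8,9,10} 7
  9 to go: {2,3,4,5,6,7,8,9,10} 7
  if 0:e drops first: 7 orders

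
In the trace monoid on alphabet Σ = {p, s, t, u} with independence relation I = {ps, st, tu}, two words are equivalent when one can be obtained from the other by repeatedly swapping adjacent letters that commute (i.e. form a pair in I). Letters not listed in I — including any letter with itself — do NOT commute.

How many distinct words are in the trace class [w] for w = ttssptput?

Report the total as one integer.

0(t) covers ∅
1(t) covers 0:t
2(s) covers ∅
3(s) covers 2:s
4(p) covers 1:t
5(t) covers 4:p
6(p) covers 5:t
7(u) covers 3:s, 6:p
8(t) covers 6:p
floor of heap: 0:t, 2:s
completions by unplaced set U, small U first (add the entries for U minus each lowest piece of U):
  |U|=1: {7}:1  {8}:1
  |U|=2: {3,7}:1  {7,8}:2
  |U|=3: {2,3,7}:1  {3,7,8}:3  {6,7,8}:2
  |U|=4: {2,3,7,8}:4  {3,6,7,8}:5  {5,6,7,8}:2
  |U|=5: {2,3,6,7,8}:9  {3,5,6,7,8}:7  {4,5,6,7,8}:2
  |U|=6: {1,4,5,6,7,8}:2  {2,3,5,6,7,8}:16  {3,4,5,6,7,8}:9
  |U|=7: {0,1,4,5,6,7,8}:2  {1,3,4,5,6,7,8}:11  {2,3,4,5,6,7,8}:25
  start at 0(t): 36
  start at 2(s): 13
sum over floor = 49

49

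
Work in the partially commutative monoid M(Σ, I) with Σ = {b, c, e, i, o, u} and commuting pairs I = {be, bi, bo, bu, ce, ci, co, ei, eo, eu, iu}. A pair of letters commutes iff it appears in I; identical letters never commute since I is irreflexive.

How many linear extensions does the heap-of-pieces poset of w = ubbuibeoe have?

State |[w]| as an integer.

drop 0:u onto floor
drop 1:b onto floor
drop 2:b onto {1:b}
drop 3:u onto {0:u}
drop 4:i onto floor
drop 5:b onto {2:b}
drop 6:e onto floor
drop 7:o onto {3:u, 4:i}
drop 8:e onto {6:e}
ground layer = {0:u, 1:b, 4:i, 6:e}
drop-orders for the pieces not yet dropped (sum over which currently-grounded one goes next):
  1 to go: {5} 1  {7} 1  {8} 1
  2 to go: {2,5} 1  {3,7} 1  {4,7} 1  {5,7} 2  {5,8} 2  {6,8} 1  {7,8} 2
  3 to go: {0,3,7} 1  {1,2,5} 1  {2,5,7} 3  {2,5,8} 3  {3,4,7} 2  {3,5,7} 3  {3,7,8} 3  {4,5,7} 3  {4,7,8} 3  {5,6,8} 3  {5,7,8} 6  {6,7,8} 3
  4 to go: {0,3,4,7} 3  {0,3,5,7} 4  {0,3,7,8} 4  {1,2,5,7} 4  {1,2,5,8} 4  {2,3,5,7} 6  {2,4,5,7} 6  {2,5,6,8} 6  {2,5,7,8} 12  {3,4,5,7} 8  {3,4,7,8} 8  {3,5,7,8} 12  {3,6,7,8} 6  {4,5,7,8} 12  {4,6,7,8} 6  {5,6,7,8} 12
  5 to go: {0,2,3,5,7} 10  {0,3,4,5,7} 15  {0,3,4,7,8} 15  {0,3,5,7,8} 20  {0,3,6,7,8} 10  {1,2,3,5,7} 10  {1,2,4,5,7} 10  {1,2,5,6,8} 10  {1,2,5,7,8} 20  {2,3,4,5,7} 20  {2,3,5,7,8} 30  {2,4,5,7,8} 30  {2,5,6,7,8} 30  {3,4,5,7,8} 40  {3,4,6,7,8} 20  {3,5,6,7,8} 30  {4,5,6,7,8} 30
  6 to go: {0,1,2,3,5,7} 20  {0,2,3,4,5,7} 45  {0,2,3,5,7,8} 60  {0,3,4,5,7,8} 90  {0,3,4,6,7,8} 45  {0,3,5,6,7,8} 60  {1,2,3,4,5,7} 40  {1,2,3,5,7,8} 60  {1,2,4,5,7,8} 60  {1,2,5,6,7,8} 60  {2,3,4,5,7,8} 120  {2,3,5,6,7,8} 90  {2,4,5,6,7,8} 90  {3,4,5,6,7,8} 120
  7 to go: {0,1,2,3,4,5,7} 105  {0,1,2,3,5,7,8} 140  {0,2,3,4,5,7,8} 315  {0,2,3,5,6,7,8} 210  {0,3,4,5,6,7,8} 315  {1,2,3,4,5,7,8} 280  {1,2,3,5,6,7,8} 210  {1,2,4,5,6,7,8} 210  {2,3,4,5,6,7,8} 420
  if 0:u drops first: 1120 orders
  if 1:b drops first: 1260 orders
  if 4:i drops first: 560 orders
  if 6:e drops first: 840 orders
heap linearizations: 3780

3780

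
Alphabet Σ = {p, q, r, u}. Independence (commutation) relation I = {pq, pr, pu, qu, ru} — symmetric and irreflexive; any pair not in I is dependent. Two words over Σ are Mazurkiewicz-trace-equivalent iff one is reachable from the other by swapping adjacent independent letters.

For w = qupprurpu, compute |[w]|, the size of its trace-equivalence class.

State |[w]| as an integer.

1680

drop 0:q onto floor
drop 1:u onto floor
drop 2:p onto floor
drop 3:p onto {2:p}
drop 4:r onto {0:q}
drop 5:u onto {1:u}
drop 6:r onto {4:r}
drop 7:p onto {3:p}
drop 8:u onto {5:u}
ground layer = {0:q, 1:u, 2:p}
drop-orders for the pieces not yet dropped (sum over which currently-grounded one goes next):
  1 to go: {6} 1  {7} 1  {8} 1
  2 to go: {3,7} 1  {4,6} 1  {5,8} 1  {6,7} 2  {6,8} 2  {7,8} 2
  3 to go: {0,4,6} 1  {1,5,8} 1  {2,3,7} 1  {3,6,7} 3  {3,7,8} 3  {4,6,7} 3  {4,6,8} 3  {5,6,8} 3  {5,7,8} 3  {6,7,8} 6
  4 to go: {0,4,6,7} 4  {0,4,6,8} 4  {1,5,6,8} 4  {1,5,7,8} 4  {2,3,6,7} 4  {2,3,7,8} 4  {3,4,6,7} 6  {3,5,7,8} 6  {3,6,7,8} 12  {4,5,6,8} 6  {4,6,7,8} 12  {5,6,7,8} 12
  5 to go: {0,3,4,6,7} 10  {0,4,5,6,8} 10  {0,4,6,7,8} 20  {1,3,5,7,8} 10  {1,4,5,6,8} 10  {1,5,6,7,8} 20  {2,3,4,6,7} 10  {2,3,5,7,8} 10  {2,3,6,7,8} 20  {3,4,6,7,8} 30  {3,5,6,7,8} 30  {4,5,6,7,8} 30
  6 to go: {0,1,4,5,6,8} 20  {0,2,3,4,6,7} 20  {0,3,4,6,7,8} 60  {0,4,5,6,7,8} 60  {1,2,3,5,7,8} 20  {1,3,5,6,7,8} 60  {1,4,5,6,7,8} 60  {2,3,4,6,7,8} 60  {2,3,5,6,7,8} 60  {3,4,5,6,7,8} 90
  7 to go: {0,1,4,5,6,7,8} 140  {0,2,3,4,6,7,8} 140  {0,3,4,5,6,7,8} 210  {1,2,3,5,6,7,8} 140  {1,3,4,5,6,7,8} 210  {2,3,4,5,6,7,8} 210
  if 0:q drops first: 560 orders
  if 1:u drops first: 560 orders
  if 2:p drops first: 560 orders
heap linearizations: 1680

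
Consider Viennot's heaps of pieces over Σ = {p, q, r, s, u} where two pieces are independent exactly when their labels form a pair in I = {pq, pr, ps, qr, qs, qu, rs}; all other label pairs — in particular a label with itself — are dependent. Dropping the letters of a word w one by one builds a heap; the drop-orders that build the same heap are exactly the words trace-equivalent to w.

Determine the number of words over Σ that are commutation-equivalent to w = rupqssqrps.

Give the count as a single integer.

2700

0(r) covers ∅
1(u) covers 0:r
2(p) covers 1:u
3(q) covers ∅
4(s) covers 1:u
5(s) covers 4:s
6(q) covers 3:q
7(r) covers 1:u
8(p) covers 2:p
9(s) covers 5:s
floor of heap: 0:r, 3:q
completions by unplaced set U, small U first (add the entries for U minus each lowest piece of U):
  |U|=1: {6}:1  {7}:1  {8}:1  {9}:1
  |U|=2: {2,8}:1  {3,6}:1  {5,9}:1  {6,7}:2  {6,8}:2  {6,9}:2  {7,8}:2  {7,9}:2  {8,9}:2
  |U|=3: {2,6,8}:3  {2,7,8}:3  {2,8,9}:3  {3,6,7}:3  {3,6,8}:3  {3,6,9}:3  {4,5,9}:1  {5,6,9}:3  {5,7,9}:3  {5,8,9}:3  {6,7,8}:6  {6,7,9}:6  {6,8,9}:6  {7,8,9}:6
  |U|=4: {2,3,6,8}:6  {2,5,8,9}:6  {2,6,7,8}:12  {2,6,8,9}:12  {2,7,8,9}:12  {3,5,6,9}:6  {3,6,7,8}:12  {3,6,7,9}:12  {3,6,8,9}:12  {4,5,6,9}:4  {4,5,7,9}:4  {4,5,8,9}:4  {5,6,7,9}:12  {5,6,8,9}:12  {5,7,8,9}:12  {6,7,8,9}:24
  |U|=5: {2,3,6,7,8}:30  {2,3,6,8,9}:30  {2,4,5,8,9}:10  {2,5,6,8,9}:30  {2,5,7,8,9}:30  {2,6,7,8,9}:60  {3,4,5,6,9}:10  {3,5,6,7,9}:30  {3,5,6,8,9}:30  {3,6,7,8,9}:60  {4,5,6,7,9}:20  {4,5,6,8,9}:20  {4,5,7,8,9}:20  {5,6,7,8,9}:60
  |U|=6: {2,3,5,6,8,9}:90  {2,3,6,7,8,9}:180  {2,4,5,6,8,9}:60  {2,4,5,7,8,9}:60  {2,5,6,7,8,9}:180  {3,4,5,6,7,9}:60  {3,4,5,6,8,9}:60  {3,5,6,7,8,9}:180  {4,5,6,7,8,9}:120
  |U|=7: {1,2,4,5,7,8,9}:60  {2,3,4,5,6,8,9}:210  {2,3,5,6,7,8,9}:630  {2,4,5,6,7,8,9}:420  {3,4,5,6,7,8,9}:420
  |U|=8: {0,1,2,4,5,7,8,9}:60  {1,2,4,5,6,7,8,9}:480  {2,3,4,5,6,7,8,9}:1680
  start at 0(r): 2160
  start at 3(q): 540
sum over floor = 2700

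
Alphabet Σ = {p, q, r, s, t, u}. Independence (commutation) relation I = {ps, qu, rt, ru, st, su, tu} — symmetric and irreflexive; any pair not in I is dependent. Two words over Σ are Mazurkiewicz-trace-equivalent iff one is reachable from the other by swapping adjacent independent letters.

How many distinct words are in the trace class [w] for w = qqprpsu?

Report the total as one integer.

piece 0:q — minimal
piece 1:q rests on {0:q}
piece 2:p rests on {1:q}
piece 3:r rests on {2:p}
piece 4:p rests on {3:r}
piece 5:s rests on {3:r}
piece 6:u rests on {4:p}
minimal pieces: {0:q}
ways to finish when only these pieces remain (= sum over removing one remaining piece with nothing left below it):
  1 left: {5}→1  {6}→1
  2 left: {4,6}→1  {5,6}→2
  3 left: {4,5,6}→3
  4 left: {3,4,5,6}→3
  5 left: {2,3,4,5,6}→3
  placing 0:q first → 3 extensions

3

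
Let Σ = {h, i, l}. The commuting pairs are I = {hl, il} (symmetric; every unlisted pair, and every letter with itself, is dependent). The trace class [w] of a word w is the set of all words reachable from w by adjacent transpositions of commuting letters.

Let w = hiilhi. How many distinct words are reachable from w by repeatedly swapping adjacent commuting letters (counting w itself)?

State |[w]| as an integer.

6

piece 0:h — minimal
piece 1:i rests on {0:h}
piece 2:i rests on {1:i}
piece 3:l — minimal
piece 4:h rests on {2:i}
piece 5:i rests on {4:h}
minimal pieces: {0:h, 3:l}
ways to finish when only these pieces remain (= sum over removing one remaining piece with nothing left below it):
  1 left: {3}→1  {5}→1
  2 left: {3,5}→2  {4,5}→1
  3 left: {2,4,5}→1  {3,4,5}→3
  4 left: {1,2,4,5}→1  {2,3,4,5}→4
  placing 0:h first → 5 extensions
  placing 3:l first → 1 extensions
total linear extensions = 6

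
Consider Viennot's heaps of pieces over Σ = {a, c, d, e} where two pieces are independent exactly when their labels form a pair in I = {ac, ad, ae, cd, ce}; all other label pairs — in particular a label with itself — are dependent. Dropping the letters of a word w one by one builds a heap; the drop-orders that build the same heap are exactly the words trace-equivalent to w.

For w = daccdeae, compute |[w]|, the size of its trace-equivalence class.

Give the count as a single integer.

420

drop 0:d onto floor
drop 1:a onto floor
drop 2:c onto floor
drop 3:c onto {2:c}
drop 4:d onto {0:d}
drop 5:e onto {4:d}
drop 6:a onto {1:a}
drop 7:e onto {5:e}
ground layer = {0:d, 1:a, 2:c}
drop-orders for the pieces not yet dropped (sum over which currently-grounded one goes next):
  1 to go: {3} 1  {6} 1  {7} 1
  2 to go: {1,6} 1  {2,3} 1  {3,6} 2  {3,7} 2  {5,7} 1  {6,7} 2
  3 to go: {1,3,6} 3  {1,6,7} 3  {2,3,6} 3  {2,3,7} 3  {3,5,7} 3  {3,6,7} 6  {4,5,7} 1  {5,6,7} 3
  4 to go: {0,4,5,7} 1  {1,2,3,6} 6  {1,3,6,7} 12  {1,5,6,7} 6  {2,3,5,7} 6  {2,3,6,7} 12  {3,4,5,7} 4  {3,5,6,7} 12  {4,5,6,7} 4
  5 to go: {0,3,4,5,7} 5  {0,4,5,6,7} 5  {1,2,3,6,7} 30  {1,3,5,6,7} 30  {1,4,5,6,7} 10  {2,3,4,5,7} 10  {2,3,5,6,7} 30  {3,4,5,6,7} 20
  6 to go: {0,1,4,5,6,7} 15  {0,2,3,4,5,7} 15  {0,3,4,5,6,7} 30  {1,2,3,5,6,7} 90  {1,3,4,5,6,7} 60  {2,3,4,5,6,7} 60
  if 0:d drops first: 210 orders
  if 1:a drops first: 105 orders
  if 2:c drops first: 105 orders
heap linearizations: 420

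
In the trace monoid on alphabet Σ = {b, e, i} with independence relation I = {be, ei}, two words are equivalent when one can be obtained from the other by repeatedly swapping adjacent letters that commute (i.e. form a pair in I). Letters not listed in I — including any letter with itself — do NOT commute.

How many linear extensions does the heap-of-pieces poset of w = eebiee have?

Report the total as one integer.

15

piece 0:e — minimal
piece 1:e rests on {0:e}
piece 2:b — minimal
piece 3:i rests on {2:b}
piece 4:e rests on {1:e}
piece 5:e rests on {4:e}
minimal pieces: {0:e, 2:b}
ways to finish when only these pieces remain (= sum over removing one remaining piece with nothing left below it):
  1 left: {3}→1  {5}→1
  2 left: {2,3}→1  {3,5}→2  {4,5}→1
  3 left: {1,4,5}→1  {2,3,5}→3  {3,4,5}→3
  4 left: {0,1,4,5}→1  {1,3,4,5}→4  {2,3,4,5}→6
  placing 0:e first → 10 extensions
  placing 2:b first → 5 extensions
total linear extensions = 15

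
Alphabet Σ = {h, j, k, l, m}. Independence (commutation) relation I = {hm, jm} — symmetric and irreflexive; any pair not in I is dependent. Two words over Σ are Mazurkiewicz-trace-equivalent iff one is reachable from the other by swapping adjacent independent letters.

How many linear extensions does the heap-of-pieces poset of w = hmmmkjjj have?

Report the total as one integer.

4

piece 0:h — minimal
piece 1:m — minimal
piece 2:m rests on {1:m}
piece 3:m rests on {2:m}
piece 4:k rests on {0:h, 3:m}
piece 5:j rests on {4:k}
piece 6:j rests on {5:j}
piece 7:j rests on {6:j}
minimal pieces: {0:h, 1:m}
ways to finish when only these pieces remain (= sum over removing one remaining piece with nothing left below it):
  1 left: {7}→1
  2 left: {6,7}→1
  3 left: {5,6,7}→1
  4 left: {4,5,6,7}→1
  5 left: {0,4,5,6,7}→1  {3,4,5,6,7}→1
  6 left: {0,3,4,5,6,7}→2  {2,3,4,5,6,7}→1
  placing 0:h first → 1 extensions
  placing 1:m first → 3 extensions
total linear extensions = 4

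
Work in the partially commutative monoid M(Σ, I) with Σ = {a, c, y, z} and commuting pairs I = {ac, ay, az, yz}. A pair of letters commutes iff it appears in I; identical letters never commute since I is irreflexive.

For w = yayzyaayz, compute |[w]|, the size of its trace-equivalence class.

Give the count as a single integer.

1260

piece 0:y — minimal
piece 1:a — minimal
piece 2:y rests on {0:y}
piece 3:z — minimal
piece 4:y rests on {2:y}
piece 5:a rests on {1:a}
piece 6:a rests on {5:a}
piece 7:y rests on {4:y}
piece 8:z rests on {3:z}
minimal pieces: {0:y, 1:a, 3:z}
ways to finish when only these pieces remain (= sum over removing one remaining piece with nothing left below it):
  1 left: {6}→1  {7}→1  {8}→1
  2 left: {3,8}→1  {4,7}→1  {5,6}→1  {6,7}→2  {6,8}→2  {7,8}→2
  3 left: {1,5,6}→1  {2,4,7}→1  {3,6,8}→3  {3,7,8}→3  {4,6,7}→3  {4,7,8}→3  {5,6,7}→3  {5,6,8}→3  {6,7,8}→6
  4 left: {0,2,4,7}→1  {1,5,6,7}→4  {1,5,6,8}→4  {2,4,6,7}→4  {2,4,7,8}→4  {3,4,7,8}→6  {3,5,6,8}→6  {3,6,7,8}→12  {4,5,6,7}→6  {4,6,7,8}→12  {5,6,7,8}→12
  5 left: {0,2,4,6,7}→5  {0,2,4,7,8}→5  {1,3,5,6,8}→10  {1,4,5,6,7}→10  {1,5,6,7,8}→20  {2,3,4,7,8}→10  {2,4,5,6,7}→10  {2,4,6,7,8}→20  {3,4,6,7,8}→30  {3,5,6,7,8}→30  {4,5,6,7,8}→30
  6 left: {0,2,3,4,7,8}→15  {0,2,4,5,6,7}→15  {0,2,4,6,7,8}→30  {1,2,4,5,6,7}→20  {1,3,5,6,7,8}→60  {1,4,5,6,7,8}→60  {2,3,4,6,7,8}→60  {2,4,5,6,7,8}→60  {3,4,5,6,7,8}→90
  7 left: {0,1,2,4,5,6,7}→35  {0,2,3,4,6,7,8}→105  {0,2,4,5,6,7,8}→105  {1,2,4,5,6,7,8}→140  {1,3,4,5,6,7,8}→210  {2,3,4,5,6,7,8}→210
  placing 0:y first → 560 extensions
  placing 1:a first → 420 extensions
  placing 3:z first → 280 extensions
total linear extensions = 1260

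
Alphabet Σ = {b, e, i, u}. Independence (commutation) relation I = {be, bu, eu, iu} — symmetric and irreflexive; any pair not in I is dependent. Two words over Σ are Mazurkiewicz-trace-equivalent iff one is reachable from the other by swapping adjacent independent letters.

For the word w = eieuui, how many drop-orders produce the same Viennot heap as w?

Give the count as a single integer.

#0=e has no predecessor
#1=i depends on [0:e]
#2=e depends on [1:i]
#3=u has no predecessor
#4=u depends on [3:u]
#5=i depends on [2:e]
sources: [0:e, 3:u]
N(rest) = Σ N(rest − s) over sources s of rest; N(one piece) = 1:
  size 1 → [4]=1  [5]=1
  size 2 → [2,5]=1  [3,4]=1  [4,5]=2
  size 3 → [1,2,5]=1  [2,4,5]=3  [3,4,5]=3
  size 4 → [0,1,2,5]=1  [1,2,4,5]=4  [2,3,4,5]=6
  first=0(e) contributes 10
  first=3(u) contributes 5
|[w]| = 15

15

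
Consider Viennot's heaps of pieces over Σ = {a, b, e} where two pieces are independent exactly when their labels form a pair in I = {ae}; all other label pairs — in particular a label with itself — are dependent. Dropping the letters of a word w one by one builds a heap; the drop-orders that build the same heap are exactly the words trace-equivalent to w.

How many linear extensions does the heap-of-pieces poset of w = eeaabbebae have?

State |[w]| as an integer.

piece 0:e — minimal
piece 1:e rests on {0:e}
piece 2:a — minimal
piece 3:a rests on {2:a}
piece 4:b rests on {1:e, 3:a}
piece 5:b rests on {4:b}
piece 6:e rests on {5:b}
piece 7:b rests on {6:e}
piece 8:a rests on {7:b}
piece 9:e rests on {7:b}
minimal pieces: {0:e, 2:a}
ways to finish when only these pieces remain (= sum over removing one remaining piece with nothing left below it):
  1 left: {8}→1  {9}→1
  2 left: {8,9}→2
  3 left: {7,8,9}→2
  4 left: {6,7,8,9}→2
  5 left: {5,6,7,8,9}→2
  6 left: {4,5,6,7,8,9}→2
  7 left: {1,4,5,6,7,8,9}→2  {3,4,5,6,7,8,9}→2
  8 left: {0,1,4,5,6,7,8,9}→2  {1,3,4,5,6,7,8,9}→4  {2,3,4,5,6,7,8,9}→2
  placing 0:e first → 6 extensions
  placing 2:a first → 6 extensions
total linear extensions = 12

12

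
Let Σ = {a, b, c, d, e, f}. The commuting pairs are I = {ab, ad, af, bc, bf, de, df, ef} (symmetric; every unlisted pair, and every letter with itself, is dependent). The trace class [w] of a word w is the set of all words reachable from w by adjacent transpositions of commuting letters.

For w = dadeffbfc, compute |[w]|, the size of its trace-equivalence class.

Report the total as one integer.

#0=d has no predecessor
#1=a has no predecessor
#2=d depends on [0:d]
#3=e depends on [1:a]
#4=f has no predecessor
#5=f depends on [4:f]
#6=b depends on [2:d, 3:e]
#7=f depends on [5:f]
#8=c depends on [2:d, 3:e, 7:f]
sources: [0:d, 1:a, 4:f]
N(rest) = Σ N(rest − s) over sources s of rest; N(one piece) = 1:
  size 1 → [6]=1  [8]=1
  size 2 → [6,8]=2  [7,8]=1
  size 3 → [2,6,8]=2  [3,6,8]=2  [5,7,8]=1  [6,7,8]=3
  size 4 → [0,2,6,8]=2  [1,3,6,8]=2  [2,3,6,8]=4  [2,6,7,8]=5  [3,6,7,8]=5  [4,5,7,8]=1  [5,6,7,8]=4
  size 5 → [0,2,3,6,8]=6  [0,2,6,7,8]=7  [1,2,3,6,8]=6  [1,3,6,7,8]=7  [2,3,6,7,8]=14  [2,5,6,7,8]=9  [3,5,6,7,8]=9  [4,5,6,7,8]=5
  size 6 → [0,1,2,3,6,8]=12  [0,2,3,6,7,8]=27  [0,2,5,6,7,8]=16  [1,2,3,6,7,8]=27  [1,3,5,6,7,8]=16  [2,3,5,6,7,8]=32  [2,4,5,6,7,8]=14  [3,4,5,6,7,8]=14
  size 7 → [0,1,2,3,6,7,8]=66  [0,2,3,5,6,7,8]=75  [0,2,4,5,6,7,8]=30  [1,2,3,5,6,7,8]=75  [1,3,4,5,6,7,8]=30  [2,3,4,5,6,7,8]=60
  first=0(d) contributes 165
  first=1(a) contributes 165
  first=4(f) contributes 216
|[w]| = 546

546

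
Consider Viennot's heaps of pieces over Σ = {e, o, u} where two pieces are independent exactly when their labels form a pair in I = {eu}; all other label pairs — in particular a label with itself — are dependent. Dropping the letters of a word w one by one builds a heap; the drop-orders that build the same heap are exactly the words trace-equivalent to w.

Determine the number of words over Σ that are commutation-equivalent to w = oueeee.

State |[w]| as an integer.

5

#0=o has no predecessor
#1=u depends on [0:o]
#2=e depends on [0:o]
#3=e depends on [2:e]
#4=e depends on [3:e]
#5=e depends on [4:e]
sources: [0:o]
N(rest) = Σ N(rest − s) over sources s of rest; N(one piece) = 1:
  size 1 → [1]=1  [5]=1
  size 2 → [1,5]=2  [4,5]=1
  size 3 → [1,4,5]=3  [3,4,5]=1
  size 4 → [1,3,4,5]=4  [2,3,4,5]=1
  first=0(o) contributes 5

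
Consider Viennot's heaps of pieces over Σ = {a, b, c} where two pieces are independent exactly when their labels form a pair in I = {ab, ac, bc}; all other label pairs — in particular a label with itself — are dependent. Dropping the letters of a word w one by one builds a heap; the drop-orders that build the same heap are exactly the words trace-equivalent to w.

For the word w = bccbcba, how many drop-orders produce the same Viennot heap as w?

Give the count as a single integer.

140

piece 0:b — minimal
piece 1:c — minimal
piece 2:c rests on {1:c}
piece 3:b rests on {0:b}
piece 4:c rests on {2:c}
piece 5:b rests on {3:b}
piece 6:a — minimal
minimal pieces: {0:b, 1:c, 6:a}
ways to finish when only these pieces remain (= sum over removing one remaining piece with nothing left below it):
  1 left: {4}→1  {5}→1  {6}→1
  2 left: {2,4}→1  {3,5}→1  {4,5}→2  {4,6}→2  {5,6}→2
  3 left: {0,3,5}→1  {1,2,4}→1  {2,4,5}→3  {2,4,6}→3  {3,4,5}→3  {3,5,6}→3  {4,5,6}→6
  4 left: {0,3,4,5}→4  {0,3,5,6}→4  {1,2,4,5}→4  {1,2,4,6}→4  {2,3,4,5}→6  {2,4,5,6}→12  {3,4,5,6}→12
  5 left: {0,2,3,4,5}→10  {0,3,4,5,6}→20  {1,2,3,4,5}→10  {1,2,4,5,6}→20  {2,3,4,5,6}→30
  placing 0:b first → 60 extensions
  placing 1:c first → 60 extensions
  placing 6:a first → 20 extensions
total linear extensions = 140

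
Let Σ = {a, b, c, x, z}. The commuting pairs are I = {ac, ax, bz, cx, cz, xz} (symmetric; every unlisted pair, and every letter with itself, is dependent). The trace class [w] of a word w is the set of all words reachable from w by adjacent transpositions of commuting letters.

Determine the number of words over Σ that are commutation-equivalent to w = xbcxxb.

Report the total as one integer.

3

drop 0:x onto floor
drop 1:b onto {0:x}
drop 2:c onto {1:b}
drop 3:x onto {1:b}
drop 4:x onto {3:x}
drop 5:b onto {2:c, 4:x}
ground layer = {0:x}
drop-orders for the pieces not yet dropped (sum over which currently-grounded one goes next):
  1 to go: {5} 1
  2 to go: {2,5} 1  {4,5} 1
  3 to go: {2,4,5} 2  {3,4,5} 1
  4 to go: {2,3,4,5} 3
  if 0:x drops first: 3 orders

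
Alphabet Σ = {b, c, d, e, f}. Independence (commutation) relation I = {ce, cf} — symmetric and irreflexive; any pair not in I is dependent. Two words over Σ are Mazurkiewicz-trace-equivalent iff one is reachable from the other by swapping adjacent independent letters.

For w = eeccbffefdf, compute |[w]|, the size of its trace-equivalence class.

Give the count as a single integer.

#0=e has no predecessor
#1=e depends on [0:e]
#2=c has no predecessor
#3=c depends on [2:c]
#4=b depends on [1:e, 3:c]
#5=f depends on [4:b]
#6=f depends on [5:f]
#7=e depends on [6:f]
#8=f depends on [7:e]
#9=d depends on [8:f]
#10=f depends on [9:d]
sources: [0:e, 2:c]
N(rest) = Σ N(rest − s) over sources s of rest; N(one piece) = 1:
  size 1 → [10]=1
  size 2 → [9,10]=1
  size 3 → [8,9,10]=1
  size 4 → [7,8,9,10]=1
  size 5 → [6,7,8,9,10]=1
  size 6 → [5,6,7,8,9,10]=1
  size 7 → [4,5,6,7,8,9,10]=1
  size 8 → [1,4,5,6,7,8,9,10]=1  [3,4,5,6,7,8,9,10]=1
  size 9 → [0,1,4,5,6,7,8,9,10]=1  [1,3,4,5,6,7,8,9,10]=2  [2,3,4,5,6,7,8,9,10]=1
  first=0(e) contributes 3
  first=2(c) contributes 3
|[w]| = 6

6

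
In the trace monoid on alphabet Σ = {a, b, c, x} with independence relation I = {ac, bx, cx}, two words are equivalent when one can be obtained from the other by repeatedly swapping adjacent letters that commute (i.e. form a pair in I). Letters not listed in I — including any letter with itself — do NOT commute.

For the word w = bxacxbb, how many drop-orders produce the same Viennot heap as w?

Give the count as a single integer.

#0=b has no predecessor
#1=x has no predecessor
#2=a depends on [0:b, 1:x]
#3=c depends on [0:b]
#4=x depends on [2:a]
#5=b depends on [2:a, 3:c]
#6=b depends on [5:b]
sources: [0:b, 1:x]
N(rest) = Σ N(rest − s) over sources s of rest; N(one piece) = 1:
  size 1 → [4]=1  [6]=1
  size 2 → [4,6]=2  [5,6]=1
  size 3 → [3,5,6]=1  [4,5,6]=3
  size 4 → [2,4,5,6]=3  [3,4,5,6]=4
  size 5 → [1,2,4,5,6]=3  [2,3,4,5,6]=7
  first=0(b) contributes 10
  first=1(x) contributes 7
|[w]| = 17

17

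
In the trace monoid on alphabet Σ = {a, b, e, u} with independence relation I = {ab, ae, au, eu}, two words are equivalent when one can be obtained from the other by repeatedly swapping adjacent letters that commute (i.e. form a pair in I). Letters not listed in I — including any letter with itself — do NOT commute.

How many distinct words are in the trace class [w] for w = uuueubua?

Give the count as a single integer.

40

drop 0:u onto floor
drop 1:u onto {0:u}
drop 2:u onto {1:u}
drop 3:e onto floor
drop 4:u onto {2:u}
drop 5:b onto {3:e, 4:u}
drop 6:u onto {5:b}
drop 7:a onto floor
ground layer = {0:u, 3:e, 7:a}
drop-orders for the pieces not yet dropped (sum over which currently-grounded one goes next):
  1 to go: {6} 1  {7} 1
  2 to go: {5,6} 1  {6,7} 2
  3 to go: {3,5,6} 1  {4,5,6} 1  {5,6,7} 3
  4 to go: {2,4,5,6} 1  {3,4,5,6} 2  {3,5,6,7} 4  {4,5,6,7} 4
  5 to go: {1,2,4,5,6} 1  {2,3,4,5,6} 3  {2,4,5,6,7} 5  {3,4,5,6,7} 10
  6 to go: {0,1,2,4,5,6} 1  {1,2,3,4,5,6} 4  {1,2,4,5,6,7} 6  {2,3,4,5,6,7} 18
  if 0:u drops first: 28 orders
  if 3:e drops first: 7 orders
  if 7:a drops first: 5 orders
heap linearizations: 40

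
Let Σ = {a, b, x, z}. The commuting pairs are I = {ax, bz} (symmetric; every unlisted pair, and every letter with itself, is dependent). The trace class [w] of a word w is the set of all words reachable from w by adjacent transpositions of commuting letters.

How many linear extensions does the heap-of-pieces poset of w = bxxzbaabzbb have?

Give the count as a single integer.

drop 0:b onto floor
drop 1:x onto {0:b}
drop 2:x onto {1:x}
drop 3:z onto {2:x}
drop 4:b onto {2:x}
drop 5:a onto {3:z, 4:b}
drop 6:a onto {5:a}
drop 7:b onto {6:a}
drop 8:z onto {6:a}
drop 9:b onto {7:b}
drop 10:b onto {9:b}
ground layer = {0:b}
drop-orders for the pieces not yet dropped (sum over which currently-grounded one goes next):
  1 to go: {8} 1  {10} 1
  2 to go: {8,10} 2  {9,10} 1
  3 to go: {7,9,10} 1  {8,9,10} 3
  4 to go: {7,8,9,10} 4
  5 to go: {6,7,8,9,10} 4
  6 to go: {5,6,7,8,9,10} 4
  7 to go: {3,5,6,7,8,9,10} 4  {4,5,6,7,8,9,10} 4
  8 to go: {3,4,5,6,7,8,9,10} 8
  9 to go: {2,3,4,5,6,7,8,9,10} 8
  if 0:b drops first: 8 orders

8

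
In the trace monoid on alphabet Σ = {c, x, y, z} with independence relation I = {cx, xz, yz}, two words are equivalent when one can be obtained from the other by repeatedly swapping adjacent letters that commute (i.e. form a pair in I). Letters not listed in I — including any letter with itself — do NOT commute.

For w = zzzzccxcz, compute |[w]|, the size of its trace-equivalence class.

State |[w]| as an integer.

#0=z has no predecessor
#1=z depends on [0:z]
#2=z depends on [1:z]
#3=z depends on [2:z]
#4=c depends on [3:z]
#5=c depends on [4:c]
#6=x has no predecessor
#7=c depends on [5:c]
#8=z depends on [7:c]
sources: [0:z, 6:x]
N(rest) = Σ N(rest − s) over sources s of rest; N(one piece) = 1:
  size 1 → [6]=1  [8]=1
  size 2 → [6,8]=2  [7,8]=1
  size 3 → [5,7,8]=1  [6,7,8]=3
  size 4 → [4,5,7,8]=1  [5,6,7,8]=4
  size 5 → [3,4,5,7,8]=1  [4,5,6,7,8]=5
  size 6 → [2,3,4,5,7,8]=1  [3,4,5,6,7,8]=6
  size 7 → [1,2,3,4,5,7,8]=1  [2,3,4,5,6,7,8]=7
  first=0(z) contributes 8
  first=6(x) contributes 1
|[w]| = 9

9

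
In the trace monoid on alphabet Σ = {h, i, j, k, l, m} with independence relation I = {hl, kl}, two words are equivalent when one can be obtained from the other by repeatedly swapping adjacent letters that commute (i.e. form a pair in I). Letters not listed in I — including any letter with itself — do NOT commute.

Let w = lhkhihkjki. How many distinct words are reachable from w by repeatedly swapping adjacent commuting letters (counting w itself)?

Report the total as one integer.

0(l) covers ∅
1(h) covers ∅
2(k) covers 1:h
3(h) covers 2:k
4(i) covers 0:l, 3:h
5(h) covers 4:i
6(k) covers 5:h
7(j) covers 6:k
8(k) covers 7:j
9(i) covers 8:k
floor of heap: 0:l, 1:h
completions by unplaced set U, small U first (add the entries for U minus each lowest piece of U):
  |U|=1: {9}:1
  |U|=2: {8,9}:1
  |U|=3: {7,8,9}:1
  |U|=4: {6,7,8,9}:1
  |U|=5: {5,6,7,8,9}:1
  |U|=6: {4,5,6,7,8,9}:1
  |U|=7: {0,4,5,6,7,8,9}:1  {3,4,5,6,7,8,9}:1
  |U|=8: {0,3,4,5,6,7,8,9}:2  {2,3,4,5,6,7,8,9}:1
  start at 0(l): 1
  start at 1(h): 3
sum over floor = 4

4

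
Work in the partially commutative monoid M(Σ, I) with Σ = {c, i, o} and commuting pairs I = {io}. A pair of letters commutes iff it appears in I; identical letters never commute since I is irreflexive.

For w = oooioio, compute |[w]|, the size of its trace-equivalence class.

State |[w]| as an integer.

21

drop 0:o onto floor
drop 1:o onto {0:o}
drop 2:o onto {1:o}
drop 3:i onto floor
drop 4:o onto {2:o}
drop 5:i onto {3:i}
drop 6:o onto {4:o}
ground layer = {0:o, 3:i}
drop-orders for the pieces not yet dropped (sum over which currently-grounded one goes next):
  1 to go: {5} 1  {6} 1
  2 to go: {3,5} 1  {4,6} 1  {5,6} 2
  3 to go: {2,4,6} 1  {3,5,6} 3  {4,5,6} 3
  4 to go: {1,2,4,6} 1  {2,4,5,6} 4  {3,4,5,6} 6
  5 to go: {0,1,2,4,6} 1  {1,2,4,5,6} 5  {2,3,4,5,6} 10
  if 0:o drops first: 15 orders
  if 3:i drops first: 6 orders
heap linearizations: 21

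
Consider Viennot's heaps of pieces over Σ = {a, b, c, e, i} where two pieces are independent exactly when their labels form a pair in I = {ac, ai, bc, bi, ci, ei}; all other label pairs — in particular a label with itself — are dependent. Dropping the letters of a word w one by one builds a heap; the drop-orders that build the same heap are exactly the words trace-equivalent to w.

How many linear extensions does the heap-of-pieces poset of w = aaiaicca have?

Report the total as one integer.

drop 0:a onto floor
drop 1:a onto {0:a}
drop 2:i onto floor
drop 3:a onto {1:a}
drop 4:i onto {2:i}
drop 5:c onto floor
drop 6:c onto {5:c}
drop 7:a onto {3:a}
ground layer = {0:a, 2:i, 5:c}
drop-orders for the pieces not yet dropped (sum over which currently-grounded one goes next):
  1 to go: {4} 1  {6} 1  {7} 1
  2 to go: {2,4} 1  {3,7} 1  {4,6} 2  {4,7} 2  {5,6} 1  {6,7} 2
  3 to go: {1,3,7} 1  {2,4,6} 3  {2,4,7} 3  {3,4,7} 3  {3,6,7} 3  {4,5,6} 3  {4,6,7} 6  {5,6,7} 3
  4 to go: {0,1,3,7} 1  {1,3,4,7} 4  {1,3,6,7} 4  {2,3,4,7} 6  {2,4,5,6} 6  {2,4,6,7} 12  {3,4,6,7} 12  {3,5,6,7} 6  {4,5,6,7} 12
  5 to go: {0,1,3,4,7} 5  {0,1,3,6,7} 5  {1,2,3,4,7} 10  {1,3,4,6,7} 20  {1,3,5,6,7} 10  {2,3,4,6,7} 30  {2,4,5,6,7} 30  {3,4,5,6,7} 30
  6 to go: {0,1,2,3,4,7} 15  {0,1,3,4,6,7} 30  {0,1,3,5,6,7} 15  {1,2,3,4,6,7} 60  {1,3,4,5,6,7} 60  {2,3,4,5,6,7} 90
  if 0:a drops first: 210 orders
  if 2:i drops first: 105 orders
  if 5:c drops first: 105 orders
heap linearizations: 420

420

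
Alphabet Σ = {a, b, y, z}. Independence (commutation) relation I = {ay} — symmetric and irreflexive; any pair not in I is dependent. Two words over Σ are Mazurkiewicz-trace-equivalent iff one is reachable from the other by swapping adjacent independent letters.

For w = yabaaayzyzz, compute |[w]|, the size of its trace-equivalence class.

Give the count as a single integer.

drop 0:y onto floor
drop 1:a onto floor
drop 2:b onto {0:y, 1:a}
drop 3:a onto {2:b}
drop 4:a onto {3:a}
drop 5:a onto {4:a}
drop 6:y onto {2:b}
drop 7:z onto {5:a, 6:y}
drop 8:y onto {7:z}
drop 9:z onto {8:y}
drop 10:z onto {9:z}
ground layer = {0:y, 1:a}
drop-orders for the pieces not yet dropped (sum over which currently-grounded one goes next):
  1 to go: {10} 1
  2 to go: {9,10} 1
  3 to go: {8,9,10} 1
  4 to go: {7,8,9,10} 1
  5 to go: {5,7,8,9,10} 1  {6,7,8,9,10} 1
  6 to go: {4,5,7,8,9,10} 1  {5,6,7,8,9,10} 2
  7 to go: {3,4,5,7,8,9,10} 1  {4,5,6,7,8,9,10} 3
  8 to go: {3,4,5,6,7,8,9,10} 4
  9 to go: {2,3,4,5,6,7,8,9,10} 4
  if 0:y drops first: 4 orders
  if 1:a drops first: 4 orders
heap linearizations: 8

8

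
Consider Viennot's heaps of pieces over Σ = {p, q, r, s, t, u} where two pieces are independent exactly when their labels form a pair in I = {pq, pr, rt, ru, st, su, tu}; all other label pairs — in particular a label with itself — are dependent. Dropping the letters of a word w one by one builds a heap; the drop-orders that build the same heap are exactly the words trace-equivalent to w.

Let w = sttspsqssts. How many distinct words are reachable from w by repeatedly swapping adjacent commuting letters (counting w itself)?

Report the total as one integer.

#0=s has no predecessor
#1=t has no predecessor
#2=t depends on [1:t]
#3=s depends on [0:s]
#4=p depends on [2:t, 3:s]
#5=s depends on [4:p]
#6=q depends on [5:s]
#7=s depends on [6:q]
#8=s depends on [7:s]
#9=t depends on [6:q]
#10=s depends on [8:s]
sources: [0:s, 1:t]
N(rest) = Σ N(rest − s) over sources s of rest; N(one piece) = 1:
  size 1 → [9]=1  [10]=1
  size 2 → [8,10]=1  [9,10]=2
  size 3 → [7,8,10]=1  [8,9,10]=3
  size 4 → [7,8,9,10]=4
  size 5 → [6,7,8,9,10]=4
  size 6 → [5,6,7,8,9,10]=4
  size 7 → [4,5,6,7,8,9,10]=4
  size 8 → [2,4,5,6,7,8,9,10]=4  [3,4,5,6,7,8,9,10]=4
  size 9 → [0,3,4,5,6,7,8,9,10]=4  [1,2,4,5,6,7,8,9,10]=4  [2,3,4,5,6,7,8,9,10]=8
  first=0(s) contributes 12
  first=1(t) contributes 12
|[w]| = 24

24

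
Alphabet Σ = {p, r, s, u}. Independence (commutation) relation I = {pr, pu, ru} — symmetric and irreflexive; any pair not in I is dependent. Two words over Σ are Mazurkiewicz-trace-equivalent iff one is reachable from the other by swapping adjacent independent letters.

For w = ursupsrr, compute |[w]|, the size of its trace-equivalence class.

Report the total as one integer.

4

#0=u has no predecessor
#1=r has no predecessor
#2=s depends on [0:u, 1:r]
#3=u depends on [2:s]
#4=p depends on [2:s]
#5=s depends on [3:u, 4:p]
#6=r depends on [5:s]
#7=r depends on [6:r]
sources: [0:u, 1:r]
N(rest) = Σ N(rest − s) over sources s of rest; N(one piece) = 1:
  size 1 → [7]=1
  size 2 → [6,7]=1
  size 3 → [5,6,7]=1
  size 4 → [3,5,6,7]=1  [4,5,6,7]=1
  size 5 → [3,4,5,6,7]=2
  size 6 → [2,3,4,5,6,7]=2
  first=0(u) contributes 2
  first=1(r) contributes 2
|[w]| = 4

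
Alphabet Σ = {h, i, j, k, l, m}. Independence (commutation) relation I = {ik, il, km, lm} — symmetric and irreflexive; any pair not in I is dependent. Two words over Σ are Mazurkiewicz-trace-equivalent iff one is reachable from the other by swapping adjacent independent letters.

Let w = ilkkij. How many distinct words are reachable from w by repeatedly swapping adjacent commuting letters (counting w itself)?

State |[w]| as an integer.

piece 0:i — minimal
piece 1:l — minimal
piece 2:k rests on {1:l}
piece 3:k rests on {2:k}
piece 4:i rests on {0:i}
piece 5:j rests on {3:k, 4:i}
minimal pieces: {0:i, 1:l}
ways to finish when only these pieces remain (= sum over removing one remaining piece with nothing left below it):
  1 left: {5}→1
  2 left: {3,5}→1  {4,5}→1
  3 left: {0,4,5}→1  {2,3,5}→1  {3,4,5}→2
  4 left: {0,3,4,5}→3  {1,2,3,5}→1  {2,3,4,5}→3
  placing 0:i first → 4 extensions
  placing 1:l first → 6 extensions
total linear extensions = 10

10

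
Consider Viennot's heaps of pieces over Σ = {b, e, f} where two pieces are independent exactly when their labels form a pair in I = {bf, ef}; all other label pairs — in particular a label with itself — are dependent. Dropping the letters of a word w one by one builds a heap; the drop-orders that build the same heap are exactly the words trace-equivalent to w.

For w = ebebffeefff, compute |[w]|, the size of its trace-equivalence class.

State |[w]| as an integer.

462

drop 0:e onto floor
drop 1:b onto {0:e}
drop 2:e onto {1:b}
drop 3:b onto {2:e}
drop 4:f onto floor
drop 5:f onto {4:f}
drop 6:e onto {3:b}
drop 7:e onto {6:e}
drop 8:f onto {5:f}
drop 9:f onto {8:f}
drop 10:f onto {9:f}
ground layer = {0:e, 4:f}
drop-orders for the pieces not yet dropped (sum over which currently-grounded one goes next):
  1 to go: {7} 1  {10} 1
  2 to go: {6,7} 1  {7,10} 2  {9,10} 1
  3 to go: {3,6,7} 1  {6,7,10} 3  {7,9,10} 3  {8,9,10} 1
  4 to go: {2,3,6,7} 1  {3,6,7,10} 4  {5,8,9,10} 1  {6,7,9,10} 6  {7,8,9,10} 4
  5 to go: {1,2,3,6,7} 1  {2,3,6,7,10} 5  {3,6,7,9,10} 10  {4,5,8,9,10} 1  {5,7,8,9,10} 5  {6,7,8,9,10} 10
  6 to go: {0,1,2,3,6,7} 1  {1,2,3,6,7,10} 6  {2,3,6,7,9,10} 15  {3,6,7,8,9,10} 20  {4,5,7,8,9,10} 6  {5,6,7,8,9,10} 15
  7 to go: {0,1,2,3,6,7,10} 7  {1,2,3,6,7,9,10} 21  {2,3,6,7,8,9,10} 35  {3,5,6,7,8,9,10} 35  {4,5,6,7,8,9,10} 21
  8 to go: {0,1,2,3,6,7,9,10} 28  {1,2,3,6,7,8,9,10} 56  {2,3,5,6,7,8,9,10} 70  {3,4,5,6,7,8,9,10} 56
  9 to go: {0,1,2,3,6,7,8,9,10} 84  {1,2,3,5,6,7,8,9,10} 126  {2,3,4,5,6,7,8,9,10} 126
  if 0:e drops first: 252 orders
  if 4:f drops first: 210 orders
heap linearizations: 462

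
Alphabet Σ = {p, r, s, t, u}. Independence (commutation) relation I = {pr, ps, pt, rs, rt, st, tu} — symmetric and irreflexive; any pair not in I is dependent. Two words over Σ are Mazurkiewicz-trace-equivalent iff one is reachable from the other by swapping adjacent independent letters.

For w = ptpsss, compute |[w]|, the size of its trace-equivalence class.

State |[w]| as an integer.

60

0(p) covers ∅
1(t) covers ∅
2(p) covers 0:p
3(s) covers ∅
4(s) covers 3:s
5(s) covers 4:s
floor of heap: 0:p, 1:t, 3:s
completions by unplaced set U, small U first (add the entries for U minus each lowest piece of U):
  |U|=1: {1}:1  {2}:1  {5}:1
  |U|=2: {0,2}:1  {1,2}:2  {1,5}:2  {2,5}:2  {4,5}:1
  |U|=3: {0,1,2}:3  {0,2,5}:3  {1,2,5}:6  {1,4,5}:3  {2,4,5}:3  {3,4,5}:1
  |U|=4: {0,1,2,5}:12  {0,2,4,5}:6  {1,2,4,5}:12  {1,3,4,5}:4  {2,3,4,5}:4
  start at 0(p): 20
  start at 1(t): 10
  start at 3(s): 30
sum over floor = 60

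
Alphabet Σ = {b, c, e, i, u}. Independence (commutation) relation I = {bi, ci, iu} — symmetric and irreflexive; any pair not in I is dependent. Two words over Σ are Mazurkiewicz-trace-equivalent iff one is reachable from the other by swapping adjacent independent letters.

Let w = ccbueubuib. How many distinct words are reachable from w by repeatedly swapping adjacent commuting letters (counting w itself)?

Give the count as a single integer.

5

piece 0:c — minimal
piece 1:c rests on {0:c}
piece 2:b rests on {1:c}
piece 3:u rests on {2:b}
piece 4:e rests on {3:u}
piece 5:u rests on {4:e}
piece 6:b rests on {5:u}
piece 7:u rests on {6:b}
piece 8:i rests on {4:e}
piece 9:b rests on {7:u}
minimal pieces: {0:c}
ways to finish when only these pieces remain (= sum over removing one remaining piece with nothing left below it):
  1 left: {8}→1  {9}→1
  2 left: {7,9}→1  {8,9}→2
  3 left: {6,7,9}→1  {7,8,9}→3
  4 left: {5,6,7,9}→1  {6,7,8,9}→4
  5 left: {5,6,7,8,9}→5
  6 left: {4,5,6,7,8,9}→5
  7 left: {3,4,5,6,7,8,9}→5
  8 left: {2,3,4,5,6,7,8,9}→5
  placing 0:c first → 5 extensions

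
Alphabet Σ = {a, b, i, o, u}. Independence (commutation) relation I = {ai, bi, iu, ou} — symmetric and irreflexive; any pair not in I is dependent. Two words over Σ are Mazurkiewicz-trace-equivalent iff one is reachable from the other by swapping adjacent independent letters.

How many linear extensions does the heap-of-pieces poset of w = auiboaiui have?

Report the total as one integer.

24

0(a) covers ∅
1(u) covers 0:a
2(i) covers ∅
3(b) covers 1:u
4(o) covers 2:i, 3:b
5(a) covers 4:o
6(i) covers 4:o
7(u) covers 5:a
8(i) covers 6:i
floor of heap: 0:a, 2:i
completions by unplaced set U, small U first (add the entries for U minus each lowest piece of U):
  |U|=1: {7}:1  {8}:1
  |U|=2: {5,7}:1  {6,8}:1  {7,8}:2
  |U|=3: {5,7,8}:3  {6,7,8}:3
  |U|=4: {5,6,7,8}:6
  |U|=5: {4,5,6,7,8}:6
  |U|=6: {2,4,5,6,7,8}:6  {3,4,5,6,7,8}:6
  |U|=7: {1,3,4,5,6,7,8}:6  {2,3,4,5,6,7,8}:12
  start at 0(a): 18
  start at 2(i): 6
sum over floor = 24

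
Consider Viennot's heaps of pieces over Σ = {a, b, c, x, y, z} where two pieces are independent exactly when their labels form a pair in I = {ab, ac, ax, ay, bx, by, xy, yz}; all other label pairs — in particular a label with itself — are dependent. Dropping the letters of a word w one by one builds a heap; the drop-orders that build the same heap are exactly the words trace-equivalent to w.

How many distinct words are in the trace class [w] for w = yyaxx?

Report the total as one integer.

30

0(y) covers ∅
1(y) covers 0:y
2(a) covers ∅
3(x) covers ∅
4(x) covers 3:x
floor of heap: 0:y, 2:a, 3:x
completions by unplaced set U, small U first (add the entries for U minus each lowest piece of U):
  |U|=1: {1}:1  {2}:1  {4}:1
  |U|=2: {0,1}:1  {1,2}:2  {1,4}:2  {2,4}:2  {3,4}:1
  |U|=3: {0,1,2}:3  {0,1,4}:3  {1,2,4}:6  {1,3,4}:3  {2,3,4}:3
  start at 0(y): 12
  start at 2(a): 6
  start at 3(x): 12
sum over floor = 30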